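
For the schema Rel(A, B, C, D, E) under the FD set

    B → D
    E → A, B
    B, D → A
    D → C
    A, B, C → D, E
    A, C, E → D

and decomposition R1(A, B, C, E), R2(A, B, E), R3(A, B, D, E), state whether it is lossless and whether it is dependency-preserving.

lossless but not dependency-preserving

Lossless test (chase): Rows 1 and 2 agree on B; apply B→D and equate their D entries. Rows 1 and 3 agree on B; apply B→D and equate their D entries. Rows 1 and 2 agree on D; apply D→C and equate their C entries. Rows 1 and 3 agree on D; apply D→C and equate their C entries. Row 1 is now all distinguished symbols — the join is lossless.
Dependency preservation: the restricted closure of {D} across the fragments never reaches {C}, so D → C cannot be enforced without a join — not preserved.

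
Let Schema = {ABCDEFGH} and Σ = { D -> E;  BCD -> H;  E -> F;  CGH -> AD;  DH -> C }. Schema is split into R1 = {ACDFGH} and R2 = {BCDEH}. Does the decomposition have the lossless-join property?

No

Common attributes: R1 ∩ R2 = {CDH}.
Closure of {CDH}: D → E applies, adding E; E → F applies, adding F. So (CDH)⁺ = {CDEFH}.
The closure contains neither all of R1 = {ACDFGH} nor all of R2 = {BCDEH}, so the common attributes are not a superkey of either fragment. The join is lossy.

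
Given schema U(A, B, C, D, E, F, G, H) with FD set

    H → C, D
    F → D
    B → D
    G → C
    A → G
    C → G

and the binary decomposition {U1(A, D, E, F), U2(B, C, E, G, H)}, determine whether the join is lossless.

No

Common attributes: U1 ∩ U2 = {E}.
No dependency enlarges {E}, so (E)⁺ = {E}.
The closure contains neither all of U1 = {A, D, E, F} nor all of U2 = {B, C, E, G, H}, so the common attributes are not a superkey of either fragment. The join is lossy.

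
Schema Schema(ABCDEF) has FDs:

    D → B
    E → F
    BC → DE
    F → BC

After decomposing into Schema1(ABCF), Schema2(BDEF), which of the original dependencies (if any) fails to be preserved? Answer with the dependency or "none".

D → B lies within Schema2.
E → F lies within Schema2.
BC → DE: restricted closure across fragments reaches DE.
F → BC lies within Schema1.
Every dependency is enforceable on the fragments, so the decomposition is dependency-preserving.

none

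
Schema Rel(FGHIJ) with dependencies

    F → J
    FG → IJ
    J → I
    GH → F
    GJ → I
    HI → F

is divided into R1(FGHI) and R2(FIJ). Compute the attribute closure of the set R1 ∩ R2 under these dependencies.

FIJ

R1 ∩ R2 = {FI}.
F → J applies, adding J
Closure: {FIJ}.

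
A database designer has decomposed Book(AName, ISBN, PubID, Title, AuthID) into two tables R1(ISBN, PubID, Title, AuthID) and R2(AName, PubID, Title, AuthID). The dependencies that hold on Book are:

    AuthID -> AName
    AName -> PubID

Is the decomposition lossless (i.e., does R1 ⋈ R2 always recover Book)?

Common attributes: R1 ∩ R2 = {PubID, Title, AuthID}.
Closure of {PubID, Title, AuthID}: AuthID → AName applies, adding AName. So (PubID, Title, AuthID)⁺ = {AName, PubID, Title, AuthID}.
This closure contains every attribute of R2, so R1 ∩ R2 → R2. The join is lossless.

Yes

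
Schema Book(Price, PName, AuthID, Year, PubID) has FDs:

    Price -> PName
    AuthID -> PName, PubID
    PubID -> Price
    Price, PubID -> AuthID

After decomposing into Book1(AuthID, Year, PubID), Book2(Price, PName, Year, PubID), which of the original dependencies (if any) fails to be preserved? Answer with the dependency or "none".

Price → PName lies within Book2.
AuthID → PName, PubID: restricted closure across fragments reaches PName, PubID.
PubID → Price lies within Book2.
Price, PubID → AuthID: restricted closure across fragments reaches AuthID.
Every dependency is enforceable on the fragments, so the decomposition is dependency-preserving.

none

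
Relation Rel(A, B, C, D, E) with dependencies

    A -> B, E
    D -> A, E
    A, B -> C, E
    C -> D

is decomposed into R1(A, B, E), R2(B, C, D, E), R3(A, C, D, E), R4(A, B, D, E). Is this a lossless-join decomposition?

Yes

Chase test. Columns are A, B, C, D, E; row i has aⱼ where attribute j ∈ Ri, else bᵢⱼ.
Initial tableau (one row per fragment):
  row 1: a1 a2 b13 b14 a5
  row 2: b21 a2 a3 a4 a5
  row 3: a1 b32 a3 a4 a5
  row 4: a1 a2 b43 a4 a5
Rows 1 and 3 agree on A; apply A→B, E and equate their B, E entries.
Rows 2 and 3 agree on D; apply D→A, E and equate their A, E entries.
Rows 1 and 2 agree on A, B; apply A, B→C, E and equate their C, E entries.
Rows 1 and 4 agree on A, B; apply A, B→C, E and equate their C, E entries.
Rows 1 and 2 agree on C; apply C→D and equate their D entries.
Row 1 is now all distinguished symbols — the join is lossless.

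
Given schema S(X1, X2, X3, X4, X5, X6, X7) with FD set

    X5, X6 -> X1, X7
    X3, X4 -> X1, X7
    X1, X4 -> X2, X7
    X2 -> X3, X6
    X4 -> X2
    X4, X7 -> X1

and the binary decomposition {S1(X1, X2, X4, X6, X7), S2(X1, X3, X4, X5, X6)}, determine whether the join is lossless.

Yes

Common attributes: S1 ∩ S2 = {X1, X4, X6}.
Closure of {X1, X4, X6}: X1, X4 → X2, X7 applies, adding X2, X7; X2 → X3, X6 applies, adding X3. So (X1, X4, X6)⁺ = {X1, X2, X3, X4, X6, X7}.
This closure contains every attribute of S1, so S1 ∩ S2 → S1. The join is lossless.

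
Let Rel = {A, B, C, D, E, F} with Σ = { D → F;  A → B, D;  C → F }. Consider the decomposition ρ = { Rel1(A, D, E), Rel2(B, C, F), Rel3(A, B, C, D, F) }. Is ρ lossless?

No

Chase test. Columns are A, B, C, D, E, F; row i has aⱼ where attribute j ∈ Reli, else bᵢⱼ.
Initial tableau (one row per fragment):
  row 1: a1 b12 b13 a4 a5 b16
  row 2: b21 a2 a3 b24 b25 a6
  row 3: a1 a2 a3 a4 b35 a6
Rows 1 and 3 agree on D; apply D→F and equate their F entries.
Rows 1 and 3 agree on A; apply A→B, D and equate their B, D entries.
No row becomes fully distinguished — the join is lossy.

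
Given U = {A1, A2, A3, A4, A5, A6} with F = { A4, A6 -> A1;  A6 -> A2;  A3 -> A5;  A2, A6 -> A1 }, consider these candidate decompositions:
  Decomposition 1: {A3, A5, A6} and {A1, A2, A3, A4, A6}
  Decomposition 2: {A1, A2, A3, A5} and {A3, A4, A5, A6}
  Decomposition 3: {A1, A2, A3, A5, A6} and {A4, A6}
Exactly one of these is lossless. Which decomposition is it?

Decomposition 1

Decomposition 1: common = {A3, A6}, closure = {A1, A2, A3, A5, A6} → lossless.
Decomposition 2: common = {A3, A5}, closure = {A3, A5} → lossy.
Decomposition 3: common = {A6}, closure = {A1, A2, A6} → lossy.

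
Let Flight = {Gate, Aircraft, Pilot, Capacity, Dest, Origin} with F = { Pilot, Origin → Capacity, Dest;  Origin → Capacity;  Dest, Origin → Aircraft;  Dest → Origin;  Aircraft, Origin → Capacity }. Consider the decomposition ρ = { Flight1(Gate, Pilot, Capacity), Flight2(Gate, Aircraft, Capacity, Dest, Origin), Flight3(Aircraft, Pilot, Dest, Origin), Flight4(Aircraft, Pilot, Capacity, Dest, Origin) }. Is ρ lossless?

No

Chase test. Columns are Gate, Aircraft, Pilot, Capacity, Dest, Origin; row i has aⱼ where attribute j ∈ Flighti, else bᵢⱼ.
Initial tableau (one row per fragment):
  row 1: a1 b12 a3 a4 b15 b16
  row 2: a1 a2 b23 a4 a5 a6
  row 3: b31 a2 a3 b34 a5 a6
  row 4: b41 a2 a3 a4 a5 a6
Rows 3 and 4 agree on Pilot, Origin; apply Pilot, Origin→Capacity, Dest and equate their Capacity, Dest entries.
No row becomes fully distinguished — the join is lossy.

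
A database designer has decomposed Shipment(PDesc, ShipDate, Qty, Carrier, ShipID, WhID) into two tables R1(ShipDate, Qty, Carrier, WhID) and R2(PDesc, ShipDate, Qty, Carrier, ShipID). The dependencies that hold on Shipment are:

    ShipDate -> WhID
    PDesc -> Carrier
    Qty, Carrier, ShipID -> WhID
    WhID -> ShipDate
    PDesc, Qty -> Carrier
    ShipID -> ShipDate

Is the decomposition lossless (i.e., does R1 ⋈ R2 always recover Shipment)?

Yes

Common attributes: R1 ∩ R2 = {ShipDate, Qty, Carrier}.
Closure of {ShipDate, Qty, Carrier}: ShipDate → WhID applies, adding WhID. So (ShipDate, Qty, Carrier)⁺ = {ShipDate, Qty, Carrier, WhID}.
This closure contains every attribute of R1, so R1 ∩ R2 → R1. The join is lossless.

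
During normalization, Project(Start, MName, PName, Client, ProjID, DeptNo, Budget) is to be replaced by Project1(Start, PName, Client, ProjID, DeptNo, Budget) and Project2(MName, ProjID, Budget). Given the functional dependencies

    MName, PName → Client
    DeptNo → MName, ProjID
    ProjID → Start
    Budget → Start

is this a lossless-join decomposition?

No

Common attributes: Project1 ∩ Project2 = {ProjID, Budget}.
Closure of {ProjID, Budget}: ProjID → Start applies, adding Start. So (ProjID, Budget)⁺ = {Start, ProjID, Budget}.
The closure contains neither all of Project1 = {Start, PName, Client, ProjID, DeptNo, Budget} nor all of Project2 = {MName, ProjID, Budget}, so the common attributes are not a superkey of either fragment. The join is lossy.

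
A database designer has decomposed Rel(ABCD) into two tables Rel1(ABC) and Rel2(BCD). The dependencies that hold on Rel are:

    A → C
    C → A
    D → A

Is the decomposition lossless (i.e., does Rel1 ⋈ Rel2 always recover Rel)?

Yes

Common attributes: Rel1 ∩ Rel2 = {BC}.
Closure of {BC}: C → A applies, adding A. So (BC)⁺ = {ABC}.
This closure contains every attribute of Rel1, so Rel1 ∩ Rel2 → Rel1. The join is lossless.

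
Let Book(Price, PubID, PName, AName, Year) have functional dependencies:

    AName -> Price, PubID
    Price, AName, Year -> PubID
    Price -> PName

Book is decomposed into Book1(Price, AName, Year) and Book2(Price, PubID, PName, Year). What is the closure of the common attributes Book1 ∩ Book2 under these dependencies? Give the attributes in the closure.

Book1 ∩ Book2 = {Price, Year}.
Price → PName applies, adding PName
Closure: {Price, PName, Year}.

Price, PName, Year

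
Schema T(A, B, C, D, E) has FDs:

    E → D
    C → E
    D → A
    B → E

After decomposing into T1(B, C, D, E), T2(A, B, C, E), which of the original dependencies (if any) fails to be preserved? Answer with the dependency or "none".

Check D → A: no single fragment contains all of {A, D}, and the restricted closure of {D} across the fragments never reaches {A}.
E → D is preserved.
C → E is preserved.
B → E is preserved.

D → A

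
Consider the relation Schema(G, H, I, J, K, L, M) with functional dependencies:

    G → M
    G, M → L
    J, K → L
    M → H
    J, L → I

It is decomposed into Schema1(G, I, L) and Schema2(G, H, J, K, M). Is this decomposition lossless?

No

Common attributes: Schema1 ∩ Schema2 = {G}.
Closure of {G}: G → M applies, adding M; G, M → L applies, adding L; M → H applies, adding H. So (G)⁺ = {G, H, L, M}.
The closure contains neither all of Schema1 = {G, I, L} nor all of Schema2 = {G, H, J, K, M}, so the common attributes are not a superkey of either fragment. The join is lossy.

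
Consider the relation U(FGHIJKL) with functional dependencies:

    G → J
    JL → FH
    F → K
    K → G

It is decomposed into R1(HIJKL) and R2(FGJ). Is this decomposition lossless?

Common attributes: R1 ∩ R2 = {J}.
No dependency enlarges {J}, so (J)⁺ = {J}.
The closure contains neither all of R1 = {HIJKL} nor all of R2 = {FGJ}, so the common attributes are not a superkey of either fragment. The join is lossy.

No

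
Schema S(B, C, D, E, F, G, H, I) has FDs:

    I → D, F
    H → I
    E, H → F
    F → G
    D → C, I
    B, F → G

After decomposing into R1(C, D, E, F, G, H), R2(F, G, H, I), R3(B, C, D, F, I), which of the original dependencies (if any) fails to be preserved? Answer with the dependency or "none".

none

I → D, F lies within R3.
H → I lies within R2.
E, H → F lies within R1.
F → G lies within R1.
D → C, I lies within R3.
B, F → G: restricted closure across fragments reaches G.
Every dependency is enforceable on the fragments, so the decomposition is dependency-preserving.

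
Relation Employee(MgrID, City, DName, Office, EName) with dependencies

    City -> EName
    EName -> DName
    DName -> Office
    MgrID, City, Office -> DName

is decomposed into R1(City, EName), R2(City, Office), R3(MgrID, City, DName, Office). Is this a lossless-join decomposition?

Chase test. Columns are MgrID, City, DName, Office, EName; row i has aⱼ where attribute j ∈ Ri, else bᵢⱼ.
Initial tableau (one row per fragment):
  row 1: b11 a2 b13 b14 a5
  row 2: b21 a2 b23 a4 b25
  row 3: a1 a2 a3 a4 b35
Rows 1 and 2 agree on City; apply City→EName and equate their EName entries.
Rows 1 and 3 agree on City; apply City→EName and equate their EName entries.
Rows 1 and 2 agree on EName; apply EName→DName and equate their DName entries.
Rows 1 and 3 agree on EName; apply EName→DName and equate their DName entries.
Rows 1 and 2 agree on DName; apply DName→Office and equate their Office entries.
Row 3 is now all distinguished symbols — the join is lossless.

Yes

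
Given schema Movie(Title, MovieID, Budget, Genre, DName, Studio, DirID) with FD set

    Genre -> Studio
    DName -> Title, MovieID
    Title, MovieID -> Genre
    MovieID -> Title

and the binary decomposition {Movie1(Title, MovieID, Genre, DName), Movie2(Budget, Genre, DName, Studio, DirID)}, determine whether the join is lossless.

Common attributes: Movie1 ∩ Movie2 = {Genre, DName}.
Closure of {Genre, DName}: Genre → Studio applies, adding Studio; DName → Title, MovieID applies, adding Title, MovieID. So (Genre, DName)⁺ = {Title, MovieID, Genre, DName, Studio}.
This closure contains every attribute of Movie1, so Movie1 ∩ Movie2 → Movie1. The join is lossless.

Yes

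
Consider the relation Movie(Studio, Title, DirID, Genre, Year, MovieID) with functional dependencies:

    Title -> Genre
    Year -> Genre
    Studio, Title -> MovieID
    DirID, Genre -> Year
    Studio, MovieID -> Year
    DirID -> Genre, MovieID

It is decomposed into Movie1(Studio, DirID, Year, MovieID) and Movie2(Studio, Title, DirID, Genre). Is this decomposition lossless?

Yes

Common attributes: Movie1 ∩ Movie2 = {Studio, DirID}.
Closure of {Studio, DirID}: DirID → Genre, MovieID applies, adding Genre, MovieID; DirID, Genre → Year applies, adding Year. So (Studio, DirID)⁺ = {Studio, DirID, Genre, Year, MovieID}.
This closure contains every attribute of Movie1, so Movie1 ∩ Movie2 → Movie1. The join is lossless.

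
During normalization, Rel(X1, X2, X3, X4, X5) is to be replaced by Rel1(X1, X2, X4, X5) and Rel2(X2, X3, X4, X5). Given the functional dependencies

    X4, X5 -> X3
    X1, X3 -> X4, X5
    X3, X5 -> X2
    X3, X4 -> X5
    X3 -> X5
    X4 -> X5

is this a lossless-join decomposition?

Common attributes: Rel1 ∩ Rel2 = {X2, X4, X5}.
Closure of {X2, X4, X5}: X4, X5 → X3 applies, adding X3. So (X2, X4, X5)⁺ = {X2, X3, X4, X5}.
This closure contains every attribute of Rel2, so Rel1 ∩ Rel2 → Rel2. The join is lossless.

Yes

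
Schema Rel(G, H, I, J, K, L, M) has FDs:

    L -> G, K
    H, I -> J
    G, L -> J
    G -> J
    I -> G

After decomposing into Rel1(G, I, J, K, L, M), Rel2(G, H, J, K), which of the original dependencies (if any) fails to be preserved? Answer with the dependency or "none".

L → G, K lies within Rel1.
H, I → J: restricted closure across fragments reaches J.
G, L → J lies within Rel1.
G → J lies within Rel1.
I → G lies within Rel1.
Every dependency is enforceable on the fragments, so the decomposition is dependency-preserving.

none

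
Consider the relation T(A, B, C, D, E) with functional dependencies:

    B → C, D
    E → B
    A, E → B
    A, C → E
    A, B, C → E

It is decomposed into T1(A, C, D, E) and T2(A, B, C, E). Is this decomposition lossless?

Yes

Common attributes: T1 ∩ T2 = {A, C, E}.
Closure of {A, C, E}: E → B applies, adding B; B → C, D applies, adding D. So (A, C, E)⁺ = {A, B, C, D, E}.
This closure contains every attribute of T1, so T1 ∩ T2 → T1. The join is lossless.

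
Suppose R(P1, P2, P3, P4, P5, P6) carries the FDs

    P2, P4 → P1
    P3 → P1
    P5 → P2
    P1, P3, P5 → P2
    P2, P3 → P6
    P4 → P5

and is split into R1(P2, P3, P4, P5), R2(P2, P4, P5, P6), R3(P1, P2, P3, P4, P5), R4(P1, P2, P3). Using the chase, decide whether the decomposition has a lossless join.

Chase test. Columns are P1, P2, P3, P4, P5, P6; row i has aⱼ where attribute j ∈ Ri, else bᵢⱼ.
Initial tableau (one row per fragment):
  row 1: b11 a2 a3 a4 a5 b16
  row 2: b21 a2 b23 a4 a5 a6
  row 3: a1 a2 a3 a4 a5 b36
  row 4: a1 a2 a3 b44 b45 b46
Rows 1 and 2 agree on P2, P4; apply P2, P4→P1 and equate their P1 entries.
Rows 1 and 3 agree on P2, P4; apply P2, P4→P1 and equate their P1 entries.
Rows 1 and 3 agree on P2, P3; apply P2, P3→P6 and equate their P6 entries.
Rows 1 and 4 agree on P2, P3; apply P2, P3→P6 and equate their P6 entries.
No row becomes fully distinguished — the join is lossy.

No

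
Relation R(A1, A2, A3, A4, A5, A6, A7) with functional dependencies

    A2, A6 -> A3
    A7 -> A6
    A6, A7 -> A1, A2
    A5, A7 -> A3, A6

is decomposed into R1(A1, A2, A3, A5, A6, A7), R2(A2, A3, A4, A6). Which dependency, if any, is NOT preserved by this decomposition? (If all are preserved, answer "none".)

A2, A6 → A3 lies within R1.
A7 → A6 lies within R1.
A6, A7 → A1, A2 lies within R1.
A5, A7 → A3, A6 lies within R1.
Every dependency is enforceable on the fragments, so the decomposition is dependency-preserving.

none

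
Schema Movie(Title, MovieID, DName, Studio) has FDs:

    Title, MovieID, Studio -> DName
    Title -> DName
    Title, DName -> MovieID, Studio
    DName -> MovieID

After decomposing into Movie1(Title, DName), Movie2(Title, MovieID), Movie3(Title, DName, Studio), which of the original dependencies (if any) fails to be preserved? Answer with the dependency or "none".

Check DName → MovieID: no single fragment contains all of {MovieID, DName}, and the restricted closure of {DName} across the fragments never reaches {MovieID}.
Title, MovieID, Studio → DName is preserved.
Title → DName is preserved.
Title, DName → MovieID, Studio is preserved.

DName -> MovieID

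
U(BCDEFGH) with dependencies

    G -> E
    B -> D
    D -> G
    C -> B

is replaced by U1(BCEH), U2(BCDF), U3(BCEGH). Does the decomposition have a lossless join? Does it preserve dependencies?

lossy and not dependency-preserving

Lossless test (chase): Rows 1 and 2 agree on B; apply B→D and equate their D entries. Rows 1 and 3 agree on B; apply B→D and equate their D entries. Rows 1 and 2 agree on D; apply D→G and equate their G entries. Rows 1 and 3 agree on D; apply D→G and equate their G entries. Rows 1 and 2 agree on G; apply G→E and equate their E entries. No row becomes fully distinguished — the join is lossy.
Dependency preservation: the restricted closure of {D} across the fragments never reaches {G}, so D → G cannot be enforced without a join — not preserved.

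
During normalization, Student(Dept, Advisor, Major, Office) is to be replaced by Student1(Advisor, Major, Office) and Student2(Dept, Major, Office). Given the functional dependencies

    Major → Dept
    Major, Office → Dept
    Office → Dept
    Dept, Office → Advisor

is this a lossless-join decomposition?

Common attributes: Student1 ∩ Student2 = {Major, Office}.
Closure of {Major, Office}: Major → Dept applies, adding Dept; Dept, Office → Advisor applies, adding Advisor. So (Major, Office)⁺ = {Dept, Advisor, Major, Office}.
This closure contains every attribute of Student1, so Student1 ∩ Student2 → Student1. The join is lossless.

Yes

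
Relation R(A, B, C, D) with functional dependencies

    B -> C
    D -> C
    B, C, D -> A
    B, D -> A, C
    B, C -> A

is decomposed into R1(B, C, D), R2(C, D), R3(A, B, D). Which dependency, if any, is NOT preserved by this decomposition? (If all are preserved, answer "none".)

B → C lies within R1.
D → C lies within R1.
B, C, D → A: restricted closure across fragments reaches A.
B, D → A, C: restricted closure across fragments reaches A, C.
B, C → A: restricted closure across fragments reaches A.
Every dependency is enforceable on the fragments, so the decomposition is dependency-preserving.

none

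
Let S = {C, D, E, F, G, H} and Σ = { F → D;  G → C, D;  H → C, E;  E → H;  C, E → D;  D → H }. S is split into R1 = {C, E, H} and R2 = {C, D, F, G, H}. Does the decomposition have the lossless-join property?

Yes

Common attributes: R1 ∩ R2 = {C, H}.
Closure of {C, H}: H → C, E applies, adding E; C, E → D applies, adding D. So (C, H)⁺ = {C, D, E, H}.
This closure contains every attribute of R1, so R1 ∩ R2 → R1. The join is lossless.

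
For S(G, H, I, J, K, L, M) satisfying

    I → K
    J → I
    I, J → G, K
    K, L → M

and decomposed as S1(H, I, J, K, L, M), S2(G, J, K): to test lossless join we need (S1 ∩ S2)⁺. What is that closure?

S1 ∩ S2 = {J, K}.
J → I applies, adding I
I, J → G, K applies, adding G
Closure: {G, I, J, K}.

G, I, J, K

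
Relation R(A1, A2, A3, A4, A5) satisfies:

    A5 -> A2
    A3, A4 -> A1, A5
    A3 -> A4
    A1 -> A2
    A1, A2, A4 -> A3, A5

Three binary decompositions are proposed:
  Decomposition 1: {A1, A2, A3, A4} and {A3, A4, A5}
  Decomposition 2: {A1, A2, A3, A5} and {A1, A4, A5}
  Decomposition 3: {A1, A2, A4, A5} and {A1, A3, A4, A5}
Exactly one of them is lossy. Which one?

Decomposition 1: common = {A3, A4}, closure = {A1, A2, A3, A4, A5} → lossless.
Decomposition 2: common = {A1, A5}, closure = {A1, A2, A5} → lossy.
Decomposition 3: common = {A1, A4, A5}, closure = {A1, A2, A3, A4, A5} → lossless.

Decomposition 2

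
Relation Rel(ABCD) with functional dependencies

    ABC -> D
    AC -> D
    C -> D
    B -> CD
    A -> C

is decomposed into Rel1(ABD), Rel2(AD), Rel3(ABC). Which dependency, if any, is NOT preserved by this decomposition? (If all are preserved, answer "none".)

Check C → D: no single fragment contains all of {CD}, and the restricted closure of {C} across the fragments never reaches {D}.
ABC → D is preserved.
AC → D is preserved.
B → CD is preserved.
A → C is preserved.

C -> D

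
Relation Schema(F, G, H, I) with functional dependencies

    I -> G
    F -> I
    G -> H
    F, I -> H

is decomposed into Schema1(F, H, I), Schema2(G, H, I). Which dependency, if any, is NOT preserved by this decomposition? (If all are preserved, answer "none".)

none

I → G lies within Schema2.
F → I lies within Schema1.
G → H lies within Schema2.
F, I → H lies within Schema1.
Every dependency is enforceable on the fragments, so the decomposition is dependency-preserving.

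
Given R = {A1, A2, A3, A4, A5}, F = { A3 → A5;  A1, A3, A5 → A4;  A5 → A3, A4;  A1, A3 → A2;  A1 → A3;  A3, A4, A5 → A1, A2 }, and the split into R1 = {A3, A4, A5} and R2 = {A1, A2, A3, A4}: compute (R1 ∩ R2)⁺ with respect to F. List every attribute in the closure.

A1, A2, A3, A4, A5

R1 ∩ R2 = {A3, A4}.
A3 → A5 applies, adding A5
A3, A4, A5 → A1, A2 applies, adding A1, A2
Closure: {A1, A2, A3, A4, A5}.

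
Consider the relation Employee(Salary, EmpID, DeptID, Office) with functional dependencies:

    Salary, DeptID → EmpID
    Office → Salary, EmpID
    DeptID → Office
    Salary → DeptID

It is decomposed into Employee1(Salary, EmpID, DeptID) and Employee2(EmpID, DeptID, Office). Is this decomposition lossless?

Yes

Common attributes: Employee1 ∩ Employee2 = {EmpID, DeptID}.
Closure of {EmpID, DeptID}: DeptID → Office applies, adding Office; Office → Salary, EmpID applies, adding Salary. So (EmpID, DeptID)⁺ = {Salary, EmpID, DeptID, Office}.
This closure contains every attribute of Employee1, so Employee1 ∩ Employee2 → Employee1. The join is lossless.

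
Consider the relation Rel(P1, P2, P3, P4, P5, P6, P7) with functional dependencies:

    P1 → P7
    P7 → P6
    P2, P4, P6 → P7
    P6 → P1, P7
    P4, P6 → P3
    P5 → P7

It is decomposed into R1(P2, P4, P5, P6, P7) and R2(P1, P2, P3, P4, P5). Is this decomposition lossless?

Common attributes: R1 ∩ R2 = {P2, P4, P5}.
Closure of {P2, P4, P5}: P5 → P7 applies, adding P7; P7 → P6 applies, adding P6; P6 → P1, P7 applies, adding P1; P4, P6 → P3 applies, adding P3. So (P2, P4, P5)⁺ = {P1, P2, P3, P4, P5, P6, P7}.
This closure contains every attribute of R1, so R1 ∩ R2 → R1. The join is lossless.

Yes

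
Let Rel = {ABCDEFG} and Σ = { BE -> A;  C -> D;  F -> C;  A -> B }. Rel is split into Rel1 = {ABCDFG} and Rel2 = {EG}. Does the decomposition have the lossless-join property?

No

Common attributes: Rel1 ∩ Rel2 = {G}.
No dependency enlarges {G}, so (G)⁺ = {G}.
The closure contains neither all of Rel1 = {ABCDFG} nor all of Rel2 = {EG}, so the common attributes are not a superkey of either fragment. The join is lossy.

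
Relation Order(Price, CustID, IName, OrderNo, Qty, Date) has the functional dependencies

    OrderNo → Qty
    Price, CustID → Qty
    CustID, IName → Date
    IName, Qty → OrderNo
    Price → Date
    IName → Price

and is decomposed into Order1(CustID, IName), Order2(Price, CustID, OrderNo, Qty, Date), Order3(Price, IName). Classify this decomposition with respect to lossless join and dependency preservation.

lossy and not dependency-preserving

Lossless test (chase): Rows 2 and 3 agree on Price; apply Price→Date and equate their Date entries. Rows 1 and 3 agree on IName; apply IName→Price and equate their Price entries. Rows 1 and 2 agree on Price, CustID; apply Price, CustID→Qty and equate their Qty entries. Rows 1 and 2 agree on Price; apply Price→Date and equate their Date entries. No row becomes fully distinguished — the join is lossy.
Dependency preservation: the restricted closure of {IName, Qty} across the fragments never reaches {OrderNo}, so IName, Qty → OrderNo cannot be enforced without a join — not preserved.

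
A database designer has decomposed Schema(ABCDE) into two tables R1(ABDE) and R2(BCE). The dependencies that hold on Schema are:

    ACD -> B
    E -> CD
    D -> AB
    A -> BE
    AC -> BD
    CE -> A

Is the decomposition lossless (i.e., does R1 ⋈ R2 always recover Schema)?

Common attributes: R1 ∩ R2 = {BE}.
Closure of {BE}: E → CD applies, adding CD; D → AB applies, adding A. So (BE)⁺ = {ABCDE}.
This closure contains every attribute of R1, so R1 ∩ R2 → R1. The join is lossless.

Yes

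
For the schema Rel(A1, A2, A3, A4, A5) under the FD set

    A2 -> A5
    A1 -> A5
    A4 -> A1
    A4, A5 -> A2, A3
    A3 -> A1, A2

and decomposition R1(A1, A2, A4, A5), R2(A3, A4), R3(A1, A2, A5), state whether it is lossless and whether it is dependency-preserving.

Lossless test (chase): Rows 1 and 2 agree on A4; apply A4→A1 and equate their A1 entries. Rows 1 and 2 agree on A1; apply A1→A5 and equate their A5 entries. Rows 1 and 2 agree on A4, A5; apply A4, A5→A2, A3 and equate their A2, A3 entries. Row 1 is now all distinguished symbols — the join is lossless.
Dependency preservation: the restricted closure of {A3} across the fragments never reaches {A1, A2}, so A3 → A1, A2 cannot be enforced without a join — not preserved.

lossless but not dependency-preserving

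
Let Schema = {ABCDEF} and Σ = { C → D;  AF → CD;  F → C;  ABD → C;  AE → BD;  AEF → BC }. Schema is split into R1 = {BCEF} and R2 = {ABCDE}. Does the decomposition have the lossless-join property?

No

Common attributes: R1 ∩ R2 = {BCE}.
Closure of {BCE}: C → D applies, adding D. So (BCE)⁺ = {BCDE}.
The closure contains neither all of R1 = {BCEF} nor all of R2 = {ABCDE}, so the common attributes are not a superkey of either fragment. The join is lossy.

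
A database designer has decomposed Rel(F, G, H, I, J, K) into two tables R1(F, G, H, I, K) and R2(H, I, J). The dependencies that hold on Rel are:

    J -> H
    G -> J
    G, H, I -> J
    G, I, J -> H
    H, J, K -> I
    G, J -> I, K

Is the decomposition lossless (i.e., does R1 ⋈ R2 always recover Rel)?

No

Common attributes: R1 ∩ R2 = {H, I}.
No dependency enlarges {H, I}, so (H, I)⁺ = {H, I}.
The closure contains neither all of R1 = {F, G, H, I, K} nor all of R2 = {H, I, J}, so the common attributes are not a superkey of either fragment. The join is lossy.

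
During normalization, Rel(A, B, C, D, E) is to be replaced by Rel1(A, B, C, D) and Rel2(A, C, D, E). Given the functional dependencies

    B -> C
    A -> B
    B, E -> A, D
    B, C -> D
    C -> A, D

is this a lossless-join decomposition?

Yes

Common attributes: Rel1 ∩ Rel2 = {A, C, D}.
Closure of {A, C, D}: A → B applies, adding B. So (A, C, D)⁺ = {A, B, C, D}.
This closure contains every attribute of Rel1, so Rel1 ∩ Rel2 → Rel1. The join is lossless.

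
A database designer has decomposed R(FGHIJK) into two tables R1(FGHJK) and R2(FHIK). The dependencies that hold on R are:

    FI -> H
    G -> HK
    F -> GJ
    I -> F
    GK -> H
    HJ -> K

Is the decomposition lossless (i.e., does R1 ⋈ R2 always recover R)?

Yes

Common attributes: R1 ∩ R2 = {FHK}.
Closure of {FHK}: F → GJ applies, adding GJ. So (FHK)⁺ = {FGHJK}.
This closure contains every attribute of R1, so R1 ∩ R2 → R1. The join is lossless.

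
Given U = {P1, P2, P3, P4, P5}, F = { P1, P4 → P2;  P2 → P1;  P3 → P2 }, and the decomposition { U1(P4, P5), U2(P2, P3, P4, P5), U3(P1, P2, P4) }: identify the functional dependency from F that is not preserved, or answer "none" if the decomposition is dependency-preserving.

none

P1, P4 → P2 lies within U3.
P2 → P1 lies within U3.
P3 → P2 lies within U2.
Every dependency is enforceable on the fragments, so the decomposition is dependency-preserving.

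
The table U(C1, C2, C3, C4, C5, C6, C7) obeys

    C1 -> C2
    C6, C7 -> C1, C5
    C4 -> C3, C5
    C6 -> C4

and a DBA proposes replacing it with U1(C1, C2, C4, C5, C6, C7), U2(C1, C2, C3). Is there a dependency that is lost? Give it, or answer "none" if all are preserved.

C4 -> C3, C5

Check C4 → C3, C5: no single fragment contains all of {C3, C4, C5}, and the restricted closure of {C4} across the fragments never reaches {C3, C5}.
C1 → C2 is preserved.
C6, C7 → C1, C5 is preserved.
C6 → C4 is preserved.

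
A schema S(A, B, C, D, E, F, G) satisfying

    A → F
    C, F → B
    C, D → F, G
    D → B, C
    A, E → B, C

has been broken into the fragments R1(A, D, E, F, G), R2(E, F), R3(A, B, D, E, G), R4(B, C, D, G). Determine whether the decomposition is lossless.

Yes

Chase test. Columns are A, B, C, D, E, F, G; row i has aⱼ where attribute j ∈ Ri, else bᵢⱼ.
Initial tableau (one row per fragment):
  row 1: a1 b12 b13 a4 a5 a6 a7
  row 2: b21 b22 b23 b24 a5 a6 b27
  row 3: a1 a2 b33 a4 a5 b36 a7
  row 4: b41 a2 a3 a4 b45 b46 a7
Rows 1 and 3 agree on A; apply A→F and equate their F entries.
Rows 1 and 3 agree on D; apply D→B, C and equate their B, C entries.
Rows 1 and 4 agree on D; apply D→B, C and equate their B, C entries.
Rows 1 and 4 agree on C, D; apply C, D→F, G and equate their F, G entries.
Row 1 is now all distinguished symbols — the join is lossless.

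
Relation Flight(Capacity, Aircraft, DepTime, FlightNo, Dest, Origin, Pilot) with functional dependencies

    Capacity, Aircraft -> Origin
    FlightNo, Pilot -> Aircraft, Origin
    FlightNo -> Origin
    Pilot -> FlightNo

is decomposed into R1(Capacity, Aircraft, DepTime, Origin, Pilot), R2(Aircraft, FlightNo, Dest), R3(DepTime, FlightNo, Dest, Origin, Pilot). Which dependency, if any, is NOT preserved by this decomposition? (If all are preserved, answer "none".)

Capacity, Aircraft → Origin lies within R1.
FlightNo, Pilot → Aircraft, Origin: restricted closure across fragments reaches Aircraft, Origin.
FlightNo → Origin lies within R3.
Pilot → FlightNo lies within R3.
Every dependency is enforceable on the fragments, so the decomposition is dependency-preserving.

none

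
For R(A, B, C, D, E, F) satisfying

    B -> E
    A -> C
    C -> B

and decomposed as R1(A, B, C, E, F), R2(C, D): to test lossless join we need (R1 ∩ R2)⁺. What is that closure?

B, C, E

R1 ∩ R2 = {C}.
C → B applies, adding B
B → E applies, adding E
Closure: {B, C, E}.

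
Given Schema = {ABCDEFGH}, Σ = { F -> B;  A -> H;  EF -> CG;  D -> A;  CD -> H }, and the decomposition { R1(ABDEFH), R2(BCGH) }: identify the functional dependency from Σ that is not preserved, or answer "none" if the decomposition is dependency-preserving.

Check EF → CG: no single fragment contains all of {CEFG}, and the restricted closure of {EF} across the fragments never reaches {CG}.
F → B is preserved.
A → H is preserved.
D → A is preserved.
CD → H is preserved.

EF -> CG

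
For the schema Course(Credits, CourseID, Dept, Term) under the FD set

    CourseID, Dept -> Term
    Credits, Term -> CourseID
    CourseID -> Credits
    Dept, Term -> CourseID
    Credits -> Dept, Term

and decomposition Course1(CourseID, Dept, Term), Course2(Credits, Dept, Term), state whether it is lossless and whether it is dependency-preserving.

lossless and dependency-preserving

Lossless test: (Dept, Term)⁺ = {Credits, CourseID, Dept, Term}, which contains all of one fragment — lossless.
Dependency preservation: Credits, Term → CourseID; CourseID → Credits are not contained in any single fragment, but the restricted closure of each left-hand side across the fragments still reaches the right-hand side; the remaining FDs each lie inside some fragment. All dependencies are preserved.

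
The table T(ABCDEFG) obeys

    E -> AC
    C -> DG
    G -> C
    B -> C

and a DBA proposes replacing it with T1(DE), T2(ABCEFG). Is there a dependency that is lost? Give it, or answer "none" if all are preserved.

Check C → DG: no single fragment contains all of {CDG}, and the restricted closure of {C} across the fragments never reaches {DG}.
E → AC is preserved.
G → C is preserved.
B → C is preserved.

C -> DG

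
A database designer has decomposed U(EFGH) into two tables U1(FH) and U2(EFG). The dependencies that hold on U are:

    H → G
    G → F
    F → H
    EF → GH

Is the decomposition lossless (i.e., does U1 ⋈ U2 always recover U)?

Common attributes: U1 ∩ U2 = {F}.
Closure of {F}: F → H applies, adding H; H → G applies, adding G. So (F)⁺ = {FGH}.
This closure contains every attribute of U1, so U1 ∩ U2 → U1. The join is lossless.

Yes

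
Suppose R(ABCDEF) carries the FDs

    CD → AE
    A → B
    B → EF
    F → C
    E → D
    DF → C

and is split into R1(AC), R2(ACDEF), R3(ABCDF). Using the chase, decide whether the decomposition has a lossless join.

Yes

Chase test. Columns are ABCDEF; row i has aⱼ where attribute j ∈ Ri, else bᵢⱼ.
Initial tableau (one row per fragment):
  row 1: a1 b12 a3 b14 b15 b16
  row 2: a1 b22 a3 a4 a5 a6
  row 3: a1 a2 a3 a4 b35 a6
Rows 2 and 3 agree on CD; apply CD→AE and equate their AE entries.
Rows 1 and 2 agree on A; apply A→B and equate their B entries.
Rows 1 and 3 agree on A; apply A→B and equate their B entries.
Rows 1 and 2 agree on B; apply B→EF and equate their EF entries.
Rows 1 and 2 agree on E; apply E→D and equate their D entries.
Row 1 is now all distinguished symbols — the join is lossless.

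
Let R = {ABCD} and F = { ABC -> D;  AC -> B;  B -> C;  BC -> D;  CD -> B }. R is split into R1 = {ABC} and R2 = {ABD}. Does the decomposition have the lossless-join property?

Yes

Common attributes: R1 ∩ R2 = {AB}.
Closure of {AB}: B → C applies, adding C; BC → D applies, adding D. So (AB)⁺ = {ABCD}.
This closure contains every attribute of R1, so R1 ∩ R2 → R1. The join is lossless.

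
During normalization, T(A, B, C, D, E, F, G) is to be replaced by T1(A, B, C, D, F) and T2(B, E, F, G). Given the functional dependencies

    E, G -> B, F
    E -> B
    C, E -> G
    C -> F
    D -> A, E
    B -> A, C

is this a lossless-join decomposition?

No

Common attributes: T1 ∩ T2 = {B, F}.
Closure of {B, F}: B → A, C applies, adding A, C. So (B, F)⁺ = {A, B, C, F}.
The closure contains neither all of T1 = {A, B, C, D, F} nor all of T2 = {B, E, F, G}, so the common attributes are not a superkey of either fragment. The join is lossy.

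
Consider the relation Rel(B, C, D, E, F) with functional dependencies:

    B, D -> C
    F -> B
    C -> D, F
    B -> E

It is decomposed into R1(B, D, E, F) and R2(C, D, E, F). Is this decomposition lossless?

Common attributes: R1 ∩ R2 = {D, E, F}.
Closure of {D, E, F}: F → B applies, adding B; B, D → C applies, adding C. So (D, E, F)⁺ = {B, C, D, E, F}.
This closure contains every attribute of R1, so R1 ∩ R2 → R1. The join is lossless.

Yes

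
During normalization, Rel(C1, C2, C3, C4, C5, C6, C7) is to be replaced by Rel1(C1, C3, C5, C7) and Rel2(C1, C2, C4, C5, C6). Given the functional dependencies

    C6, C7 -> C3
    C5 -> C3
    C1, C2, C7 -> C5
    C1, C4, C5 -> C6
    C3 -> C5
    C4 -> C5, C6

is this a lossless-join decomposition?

No

Common attributes: Rel1 ∩ Rel2 = {C1, C5}.
Closure of {C1, C5}: C5 → C3 applies, adding C3. So (C1, C5)⁺ = {C1, C3, C5}.
The closure contains neither all of Rel1 = {C1, C3, C5, C7} nor all of Rel2 = {C1, C2, C4, C5, C6}, so the common attributes are not a superkey of either fragment. The join is lossy.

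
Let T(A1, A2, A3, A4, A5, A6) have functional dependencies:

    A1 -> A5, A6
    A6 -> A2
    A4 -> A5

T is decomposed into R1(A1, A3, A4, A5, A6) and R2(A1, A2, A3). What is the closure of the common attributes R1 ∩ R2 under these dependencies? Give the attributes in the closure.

R1 ∩ R2 = {A1, A3}.
A1 → A5, A6 applies, adding A5, A6
A6 → A2 applies, adding A2
Closure: {A1, A2, A3, A5, A6}.

A1, A2, A3, A5, A6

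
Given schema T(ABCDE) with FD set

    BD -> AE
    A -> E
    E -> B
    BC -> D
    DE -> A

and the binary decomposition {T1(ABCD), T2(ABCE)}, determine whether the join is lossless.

Common attributes: T1 ∩ T2 = {ABC}.
Closure of {ABC}: A → E applies, adding E; BC → D applies, adding D. So (ABC)⁺ = {ABCDE}.
This closure contains every attribute of T1, so T1 ∩ T2 → T1. The join is lossless.

Yes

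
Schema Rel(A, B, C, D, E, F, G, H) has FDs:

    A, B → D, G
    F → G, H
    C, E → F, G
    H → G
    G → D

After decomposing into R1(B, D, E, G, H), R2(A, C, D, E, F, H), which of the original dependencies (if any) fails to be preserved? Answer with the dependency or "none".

Check A, B → D, G: no single fragment contains all of {A, B, D, G}, and the restricted closure of {A, B} across the fragments never reaches {D, G}.
F → G, H is preserved.
C, E → F, G is preserved.
H → G is preserved.
G → D is preserved.

A, B → D, G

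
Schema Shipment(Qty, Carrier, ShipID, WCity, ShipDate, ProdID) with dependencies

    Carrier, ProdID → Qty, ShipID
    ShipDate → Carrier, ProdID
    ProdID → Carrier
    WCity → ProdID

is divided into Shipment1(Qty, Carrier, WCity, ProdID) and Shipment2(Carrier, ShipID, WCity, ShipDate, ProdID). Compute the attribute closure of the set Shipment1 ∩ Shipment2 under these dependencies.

Shipment1 ∩ Shipment2 = {Carrier, WCity, ProdID}.
Carrier, ProdID → Qty, ShipID applies, adding Qty, ShipID
Closure: {Qty, Carrier, ShipID, WCity, ProdID}.

Qty, Carrier, ShipID, WCity, ProdID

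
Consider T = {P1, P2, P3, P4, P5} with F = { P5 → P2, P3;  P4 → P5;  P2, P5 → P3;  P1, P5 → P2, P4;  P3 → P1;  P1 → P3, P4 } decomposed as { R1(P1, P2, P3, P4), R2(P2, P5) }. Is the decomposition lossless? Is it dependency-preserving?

lossy and not dependency-preserving

Lossless test: (P2)⁺ = {P2}, which is a superkey of neither fragment — lossy.
Dependency preservation: the restricted closure of {P5} across the fragments never reaches {P2, P3}, so P5 → P2, P3 cannot be enforced without a join — not preserved.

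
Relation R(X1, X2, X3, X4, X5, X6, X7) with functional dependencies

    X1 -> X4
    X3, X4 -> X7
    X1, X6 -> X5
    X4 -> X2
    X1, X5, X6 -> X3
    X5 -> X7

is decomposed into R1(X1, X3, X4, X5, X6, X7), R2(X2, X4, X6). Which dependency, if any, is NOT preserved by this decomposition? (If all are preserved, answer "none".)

none

X1 → X4 lies within R1.
X3, X4 → X7 lies within R1.
X1, X6 → X5 lies within R1.
X4 → X2 lies within R2.
X1, X5, X6 → X3 lies within R1.
X5 → X7 lies within R1.
Every dependency is enforceable on the fragments, so the decomposition is dependency-preserving.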